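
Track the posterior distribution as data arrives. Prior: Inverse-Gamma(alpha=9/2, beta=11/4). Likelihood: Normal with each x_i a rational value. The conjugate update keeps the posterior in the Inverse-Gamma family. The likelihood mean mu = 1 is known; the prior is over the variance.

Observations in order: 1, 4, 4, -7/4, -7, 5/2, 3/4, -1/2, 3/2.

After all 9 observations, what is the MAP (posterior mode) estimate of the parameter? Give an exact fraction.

799/160

obs 1: x=1 → posterior Inverse-Gamma(5, 11/4)
obs 2: x=4 → posterior Inverse-Gamma(11/2, 29/4)
obs 3: x=4 → posterior Inverse-Gamma(6, 47/4)
obs 4: x=-7/4 → posterior Inverse-Gamma(13/2, 497/32)
obs 5: x=-7 → posterior Inverse-Gamma(7, 1521/32)
obs 6: x=5/2 → posterior Inverse-Gamma(15/2, 1557/32)
obs 7: x=3/4 → posterior Inverse-Gamma(8, 779/16)
obs 8: x=-1/2 → posterior Inverse-Gamma(17/2, 797/16)
obs 9: x=3/2 → posterior Inverse-Gamma(9, 799/16)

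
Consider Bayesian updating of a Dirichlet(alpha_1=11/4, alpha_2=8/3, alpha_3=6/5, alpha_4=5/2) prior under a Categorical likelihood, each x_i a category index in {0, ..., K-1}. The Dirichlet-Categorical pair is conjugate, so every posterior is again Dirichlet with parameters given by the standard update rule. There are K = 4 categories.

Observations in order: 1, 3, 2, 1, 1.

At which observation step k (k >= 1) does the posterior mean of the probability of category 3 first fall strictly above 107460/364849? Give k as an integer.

obs 1: x=1 → posterior Dirichlet(11/4, 11/3, 6/5, 5/2)
obs 2: x=3 → posterior Dirichlet(11/4, 11/3, 6/5, 7/2)
obs 3: x=2 → posterior Dirichlet(11/4, 11/3, 11/5, 7/2)
obs 4: x=1 → posterior Dirichlet(11/4, 14/3, 11/5, 7/2)
obs 5: x=1 → posterior Dirichlet(11/4, 17/3, 11/5, 7/2)

k = 2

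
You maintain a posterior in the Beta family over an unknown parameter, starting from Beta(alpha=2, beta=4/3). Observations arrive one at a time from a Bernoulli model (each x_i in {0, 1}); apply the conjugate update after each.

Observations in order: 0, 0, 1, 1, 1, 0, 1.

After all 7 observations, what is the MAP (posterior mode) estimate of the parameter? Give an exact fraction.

3/5

obs 1: x=0 → posterior Beta(2, 7/3)
obs 2: x=0 → posterior Beta(2, 10/3)
obs 3: x=1 → posterior Beta(3, 10/3)
obs 4: x=1 → posterior Beta(4, 10/3)
obs 5: x=1 → posterior Beta(5, 10/3)
obs 6: x=0 → posterior Beta(5, 13/3)
obs 7: x=1 → posterior Beta(6, 13/3)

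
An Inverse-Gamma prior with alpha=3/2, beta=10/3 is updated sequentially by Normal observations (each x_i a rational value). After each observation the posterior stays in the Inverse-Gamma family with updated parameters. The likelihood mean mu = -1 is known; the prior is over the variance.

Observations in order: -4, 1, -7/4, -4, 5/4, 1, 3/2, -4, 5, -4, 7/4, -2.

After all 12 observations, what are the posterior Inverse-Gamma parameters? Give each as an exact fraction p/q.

alpha=15/2, beta=5141/96

obs 1: x=-4 → posterior Inverse-Gamma(2, 47/6)
obs 2: x=1 → posterior Inverse-Gamma(5/2, 59/6)
obs 3: x=-7/4 → posterior Inverse-Gamma(3, 971/96)
obs 4: x=-4 → posterior Inverse-Gamma(7/2, 1403/96)
obs 5: x=5/4 → posterior Inverse-Gamma(4, 823/48)
obs 6: x=1 → posterior Inverse-Gamma(9/2, 919/48)
obs 7: x=3/2 → posterior Inverse-Gamma(5, 1069/48)
obs 8: x=-4 → posterior Inverse-Gamma(11/2, 1285/48)
obs 9: x=5 → posterior Inverse-Gamma(6, 2149/48)
obs 10: x=-4 → posterior Inverse-Gamma(13/2, 2365/48)
obs 11: x=7/4 → posterior Inverse-Gamma(7, 5093/96)
obs 12: x=-2 → posterior Inverse-Gamma(15/2, 5141/96)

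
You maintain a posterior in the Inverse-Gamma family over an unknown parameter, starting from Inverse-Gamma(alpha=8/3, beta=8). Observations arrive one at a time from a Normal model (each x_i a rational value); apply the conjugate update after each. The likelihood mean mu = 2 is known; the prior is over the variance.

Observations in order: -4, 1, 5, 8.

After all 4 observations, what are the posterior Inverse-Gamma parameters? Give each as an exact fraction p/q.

alpha=14/3, beta=49

obs 1: x=-4 → posterior Inverse-Gamma(19/6, 26)
obs 2: x=1 → posterior Inverse-Gamma(11/3, 53/2)
obs 3: x=5 → posterior Inverse-Gamma(25/6, 31)
obs 4: x=8 → posterior Inverse-Gamma(14/3, 49)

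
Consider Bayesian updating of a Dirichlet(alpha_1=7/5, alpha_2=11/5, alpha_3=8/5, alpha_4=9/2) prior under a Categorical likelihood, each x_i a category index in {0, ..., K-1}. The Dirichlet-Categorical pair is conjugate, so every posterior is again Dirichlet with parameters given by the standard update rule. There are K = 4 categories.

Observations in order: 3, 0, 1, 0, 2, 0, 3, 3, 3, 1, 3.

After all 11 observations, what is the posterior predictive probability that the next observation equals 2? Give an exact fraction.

obs 1: x=3 → posterior Dirichlet(7/5, 11/5, 8/5, 11/2)
obs 2: x=0 → posterior Dirichlet(12/5, 11/5, 8/5, 11/2)
obs 3: x=1 → posterior Dirichlet(12/5, 16/5, 8/5, 11/2)
obs 4: x=0 → posterior Dirichlet(17/5, 16/5, 8/5, 11/2)
obs 5: x=2 → posterior Dirichlet(17/5, 16/5, 13/5, 11/2)
obs 6: x=0 → posterior Dirichlet(22/5, 16/5, 13/5, 11/2)
obs 7: x=3 → posterior Dirichlet(22/5, 16/5, 13/5, 13/2)
obs 8: x=3 → posterior Dirichlet(22/5, 16/5, 13/5, 15/2)
obs 9: x=3 → posterior Dirichlet(22/5, 16/5, 13/5, 17/2)
obs 10: x=1 → posterior Dirichlet(22/5, 21/5, 13/5, 17/2)
obs 11: x=3 → posterior Dirichlet(22/5, 21/5, 13/5, 19/2)

26/207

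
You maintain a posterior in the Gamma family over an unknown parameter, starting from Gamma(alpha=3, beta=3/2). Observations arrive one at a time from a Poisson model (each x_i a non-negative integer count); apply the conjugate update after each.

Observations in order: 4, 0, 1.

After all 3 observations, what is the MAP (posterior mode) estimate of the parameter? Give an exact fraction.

obs 1: x=4 → posterior Gamma(7, 5/2)
obs 2: x=0 → posterior Gamma(7, 7/2)
obs 3: x=1 → posterior Gamma(8, 9/2)

14/9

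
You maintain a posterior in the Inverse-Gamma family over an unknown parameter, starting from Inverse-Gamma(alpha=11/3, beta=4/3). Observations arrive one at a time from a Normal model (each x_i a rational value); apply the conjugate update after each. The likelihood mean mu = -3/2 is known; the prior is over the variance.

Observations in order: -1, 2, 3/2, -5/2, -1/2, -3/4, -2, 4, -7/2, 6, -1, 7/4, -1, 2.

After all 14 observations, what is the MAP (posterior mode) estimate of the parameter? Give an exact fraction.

3379/560

obs 1: x=-1 → posterior Inverse-Gamma(25/6, 35/24)
obs 2: x=2 → posterior Inverse-Gamma(14/3, 91/12)
obs 3: x=3/2 → posterior Inverse-Gamma(31/6, 145/12)
obs 4: x=-5/2 → posterior Inverse-Gamma(17/3, 151/12)
obs 5: x=-1/2 → posterior Inverse-Gamma(37/6, 157/12)
obs 6: x=-3/4 → posterior Inverse-Gamma(20/3, 1283/96)
obs 7: x=-2 → posterior Inverse-Gamma(43/6, 1295/96)
obs 8: x=4 → posterior Inverse-Gamma(23/3, 2747/96)
obs 9: x=-7/2 → posterior Inverse-Gamma(49/6, 2939/96)
obs 10: x=6 → posterior Inverse-Gamma(26/3, 5639/96)
obs 11: x=-1 → posterior Inverse-Gamma(55/6, 5651/96)
obs 12: x=7/4 → posterior Inverse-Gamma(29/3, 3079/48)
obs 13: x=-1 → posterior Inverse-Gamma(61/6, 3085/48)
obs 14: x=2 → posterior Inverse-Gamma(32/3, 3379/48)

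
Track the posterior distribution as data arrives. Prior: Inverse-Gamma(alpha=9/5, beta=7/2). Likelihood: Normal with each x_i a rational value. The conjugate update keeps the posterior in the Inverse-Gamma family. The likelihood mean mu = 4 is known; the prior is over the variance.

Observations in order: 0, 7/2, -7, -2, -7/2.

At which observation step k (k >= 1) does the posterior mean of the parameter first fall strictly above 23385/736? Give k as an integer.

k = 4

obs 1: x=0 → posterior Inverse-Gamma(23/10, 23/2)
obs 2: x=7/2 → posterior Inverse-Gamma(14/5, 93/8)
obs 3: x=-7 → posterior Inverse-Gamma(33/10, 577/8)
obs 4: x=-2 → posterior Inverse-Gamma(19/5, 721/8)
obs 5: x=-7/2 → posterior Inverse-Gamma(43/10, 473/4)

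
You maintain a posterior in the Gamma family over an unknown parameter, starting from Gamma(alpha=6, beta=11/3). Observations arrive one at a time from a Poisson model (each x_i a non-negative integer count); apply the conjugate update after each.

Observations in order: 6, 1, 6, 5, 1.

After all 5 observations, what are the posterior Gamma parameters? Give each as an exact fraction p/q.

obs 1: x=6 → posterior Gamma(12, 14/3)
obs 2: x=1 → posterior Gamma(13, 17/3)
obs 3: x=6 → posterior Gamma(19, 20/3)
obs 4: x=5 → posterior Gamma(24, 23/3)
obs 5: x=1 → posterior Gamma(25, 26/3)

alpha=25, beta=26/3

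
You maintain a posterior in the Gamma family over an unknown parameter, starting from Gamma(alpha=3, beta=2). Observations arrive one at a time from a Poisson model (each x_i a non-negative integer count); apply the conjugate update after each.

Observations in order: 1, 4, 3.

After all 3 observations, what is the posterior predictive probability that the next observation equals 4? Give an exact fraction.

48876953125/470184984576

obs 1: x=1 → posterior Gamma(4, 3)
obs 2: x=4 → posterior Gamma(8, 4)
obs 3: x=3 → posterior Gamma(11, 5)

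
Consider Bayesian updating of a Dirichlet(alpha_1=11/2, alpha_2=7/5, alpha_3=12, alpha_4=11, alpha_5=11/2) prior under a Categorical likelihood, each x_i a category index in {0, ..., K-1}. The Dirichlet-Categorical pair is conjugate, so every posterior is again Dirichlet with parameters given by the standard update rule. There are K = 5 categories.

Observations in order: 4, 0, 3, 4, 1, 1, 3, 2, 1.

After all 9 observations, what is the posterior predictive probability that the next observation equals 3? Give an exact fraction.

obs 1: x=4 → posterior Dirichlet(11/2, 7/5, 12, 11, 13/2)
obs 2: x=0 → posterior Dirichlet(13/2, 7/5, 12, 11, 13/2)
obs 3: x=3 → posterior Dirichlet(13/2, 7/5, 12, 12, 13/2)
obs 4: x=4 → posterior Dirichlet(13/2, 7/5, 12, 12, 15/2)
obs 5: x=1 → posterior Dirichlet(13/2, 12/5, 12, 12, 15/2)
obs 6: x=1 → posterior Dirichlet(13/2, 17/5, 12, 12, 15/2)
obs 7: x=3 → posterior Dirichlet(13/2, 17/5, 12, 13, 15/2)
obs 8: x=2 → posterior Dirichlet(13/2, 17/5, 13, 13, 15/2)
obs 9: x=1 → posterior Dirichlet(13/2, 22/5, 13, 13, 15/2)

65/222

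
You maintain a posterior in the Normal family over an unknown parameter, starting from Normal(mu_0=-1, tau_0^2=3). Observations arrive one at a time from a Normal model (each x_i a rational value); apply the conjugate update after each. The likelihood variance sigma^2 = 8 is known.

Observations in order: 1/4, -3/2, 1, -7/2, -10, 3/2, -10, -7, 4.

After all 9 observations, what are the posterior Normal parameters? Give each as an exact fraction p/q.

mu_0=-67/28, tau_0^2=24/35

obs 1: x=1/4 → posterior Normal(-29/44, 24/11)
obs 2: x=-3/2 → posterior Normal(-47/56, 12/7)
obs 3: x=1 → posterior Normal(-35/68, 24/17)
obs 4: x=-7/2 → posterior Normal(-77/80, 6/5)
obs 5: x=-10 → posterior Normal(-197/92, 24/23)
obs 6: x=3/2 → posterior Normal(-179/104, 12/13)
obs 7: x=-10 → posterior Normal(-299/116, 24/29)
obs 8: x=-7 → posterior Normal(-383/128, 3/4)
obs 9: x=4 → posterior Normal(-67/28, 24/35)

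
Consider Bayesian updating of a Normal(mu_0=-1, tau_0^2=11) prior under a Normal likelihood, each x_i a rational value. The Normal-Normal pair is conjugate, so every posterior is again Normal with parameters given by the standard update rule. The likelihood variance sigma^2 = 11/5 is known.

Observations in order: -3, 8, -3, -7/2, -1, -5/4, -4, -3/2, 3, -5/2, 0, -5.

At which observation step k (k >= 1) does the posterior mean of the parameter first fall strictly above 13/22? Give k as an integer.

k = 2

obs 1: x=-3 → posterior Normal(-8/3, 11/6)
obs 2: x=8 → posterior Normal(24/11, 1)
obs 3: x=-3 → posterior Normal(9/16, 11/16)
obs 4: x=-7/2 → posterior Normal(-17/42, 11/21)
obs 5: x=-1 → posterior Normal(-27/52, 11/26)
obs 6: x=-5/4 → posterior Normal(-79/124, 11/31)
obs 7: x=-4 → posterior Normal(-53/48, 11/36)
obs 8: x=-3/2 → posterior Normal(-189/164, 11/41)
obs 9: x=3 → posterior Normal(-129/184, 11/46)
obs 10: x=-5/2 → posterior Normal(-179/204, 11/51)
obs 11: x=0 → posterior Normal(-179/224, 11/56)
obs 12: x=-5 → posterior Normal(-279/244, 11/61)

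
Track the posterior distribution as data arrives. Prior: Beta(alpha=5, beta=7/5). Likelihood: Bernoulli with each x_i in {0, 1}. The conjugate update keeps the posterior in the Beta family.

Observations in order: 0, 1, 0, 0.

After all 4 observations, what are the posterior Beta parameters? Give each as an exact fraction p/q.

alpha=6, beta=22/5

obs 1: x=0 → posterior Beta(5, 12/5)
obs 2: x=1 → posterior Beta(6, 12/5)
obs 3: x=0 → posterior Beta(6, 17/5)
obs 4: x=0 → posterior Beta(6, 22/5)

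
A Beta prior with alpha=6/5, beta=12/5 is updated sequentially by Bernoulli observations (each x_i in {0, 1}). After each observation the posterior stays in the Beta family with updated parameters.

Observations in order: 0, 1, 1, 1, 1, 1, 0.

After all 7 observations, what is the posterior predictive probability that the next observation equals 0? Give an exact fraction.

22/53

obs 1: x=0 → posterior Beta(6/5, 17/5)
obs 2: x=1 → posterior Beta(11/5, 17/5)
obs 3: x=1 → posterior Beta(16/5, 17/5)
obs 4: x=1 → posterior Beta(21/5, 17/5)
obs 5: x=1 → posterior Beta(26/5, 17/5)
obs 6: x=1 → posterior Beta(31/5, 17/5)
obs 7: x=0 → posterior Beta(31/5, 22/5)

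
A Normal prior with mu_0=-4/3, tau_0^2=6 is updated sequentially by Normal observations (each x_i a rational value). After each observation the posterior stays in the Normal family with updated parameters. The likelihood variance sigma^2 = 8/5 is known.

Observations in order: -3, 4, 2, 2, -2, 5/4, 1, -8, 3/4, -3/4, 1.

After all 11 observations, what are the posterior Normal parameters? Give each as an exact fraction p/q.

mu_0=-379/2028, tau_0^2=24/169

obs 1: x=-3 → posterior Normal(-151/57, 24/19)
obs 2: x=4 → posterior Normal(29/102, 12/17)
obs 3: x=2 → posterior Normal(17/21, 24/49)
obs 4: x=2 → posterior Normal(209/192, 3/8)
obs 5: x=-2 → posterior Normal(119/237, 24/79)
obs 6: x=5/4 → posterior Normal(701/1128, 12/47)
obs 7: x=1 → posterior Normal(881/1308, 24/109)
obs 8: x=-8 → posterior Normal(-559/1488, 6/31)
obs 9: x=3/4 → posterior Normal(-106/417, 24/139)
obs 10: x=-3/4 → posterior Normal(-559/1848, 12/77)
obs 11: x=1 → posterior Normal(-379/2028, 24/169)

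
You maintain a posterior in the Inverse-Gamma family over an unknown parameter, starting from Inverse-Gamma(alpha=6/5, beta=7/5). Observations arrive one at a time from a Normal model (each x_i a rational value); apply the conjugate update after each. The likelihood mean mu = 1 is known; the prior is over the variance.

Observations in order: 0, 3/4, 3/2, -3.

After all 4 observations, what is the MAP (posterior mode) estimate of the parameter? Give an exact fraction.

obs 1: x=0 → posterior Inverse-Gamma(17/10, 19/10)
obs 2: x=3/4 → posterior Inverse-Gamma(11/5, 309/160)
obs 3: x=3/2 → posterior Inverse-Gamma(27/10, 329/160)
obs 4: x=-3 → posterior Inverse-Gamma(16/5, 1609/160)

1609/672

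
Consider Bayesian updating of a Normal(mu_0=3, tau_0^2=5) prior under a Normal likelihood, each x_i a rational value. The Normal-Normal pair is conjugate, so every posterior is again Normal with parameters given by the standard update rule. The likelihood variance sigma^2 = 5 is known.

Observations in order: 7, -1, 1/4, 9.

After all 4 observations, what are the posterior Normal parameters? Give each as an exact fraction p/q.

obs 1: x=7 → posterior Normal(5, 5/2)
obs 2: x=-1 → posterior Normal(3, 5/3)
obs 3: x=1/4 → posterior Normal(37/16, 5/4)
obs 4: x=9 → posterior Normal(73/20, 1)

mu_0=73/20, tau_0^2=1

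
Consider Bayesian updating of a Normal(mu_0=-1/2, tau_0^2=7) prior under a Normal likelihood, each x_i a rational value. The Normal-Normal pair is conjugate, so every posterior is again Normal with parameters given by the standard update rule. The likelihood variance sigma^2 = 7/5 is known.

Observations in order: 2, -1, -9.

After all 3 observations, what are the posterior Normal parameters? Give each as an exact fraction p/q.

mu_0=-81/32, tau_0^2=7/16

obs 1: x=2 → posterior Normal(19/12, 7/6)
obs 2: x=-1 → posterior Normal(9/22, 7/11)
obs 3: x=-9 → posterior Normal(-81/32, 7/16)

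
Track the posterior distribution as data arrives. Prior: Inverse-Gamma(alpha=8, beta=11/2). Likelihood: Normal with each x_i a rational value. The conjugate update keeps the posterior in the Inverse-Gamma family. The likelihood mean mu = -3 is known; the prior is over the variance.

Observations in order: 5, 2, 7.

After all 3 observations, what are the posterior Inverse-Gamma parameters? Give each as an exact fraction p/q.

obs 1: x=5 → posterior Inverse-Gamma(17/2, 75/2)
obs 2: x=2 → posterior Inverse-Gamma(9, 50)
obs 3: x=7 → posterior Inverse-Gamma(19/2, 100)

alpha=19/2, beta=100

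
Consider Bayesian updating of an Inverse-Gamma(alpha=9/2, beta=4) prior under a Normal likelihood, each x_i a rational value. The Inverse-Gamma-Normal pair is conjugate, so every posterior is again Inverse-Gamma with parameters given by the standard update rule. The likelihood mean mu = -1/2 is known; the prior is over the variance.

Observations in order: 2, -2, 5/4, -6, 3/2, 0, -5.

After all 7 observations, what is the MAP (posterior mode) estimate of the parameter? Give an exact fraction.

obs 1: x=2 → posterior Inverse-Gamma(5, 57/8)
obs 2: x=-2 → posterior Inverse-Gamma(11/2, 33/4)
obs 3: x=5/4 → posterior Inverse-Gamma(6, 313/32)
obs 4: x=-6 → posterior Inverse-Gamma(13/2, 797/32)
obs 5: x=3/2 → posterior Inverse-Gamma(7, 861/32)
obs 6: x=0 → posterior Inverse-Gamma(15/2, 865/32)
obs 7: x=-5 → posterior Inverse-Gamma(8, 1189/32)

1189/288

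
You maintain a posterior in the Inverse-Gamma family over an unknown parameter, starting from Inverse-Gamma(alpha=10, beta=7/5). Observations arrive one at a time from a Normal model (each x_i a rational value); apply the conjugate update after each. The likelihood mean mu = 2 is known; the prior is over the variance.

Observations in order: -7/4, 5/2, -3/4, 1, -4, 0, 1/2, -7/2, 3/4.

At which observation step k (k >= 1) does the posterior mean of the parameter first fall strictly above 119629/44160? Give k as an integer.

obs 1: x=-7/4 → posterior Inverse-Gamma(21/2, 1349/160)
obs 2: x=5/2 → posterior Inverse-Gamma(11, 1369/160)
obs 3: x=-3/4 → posterior Inverse-Gamma(23/2, 987/80)
obs 4: x=1 → posterior Inverse-Gamma(12, 1027/80)
obs 5: x=-4 → posterior Inverse-Gamma(25/2, 2467/80)
obs 6: x=0 → posterior Inverse-Gamma(13, 2627/80)
obs 7: x=1/2 → posterior Inverse-Gamma(27/2, 2717/80)
obs 8: x=-7/2 → posterior Inverse-Gamma(14, 3927/80)
obs 9: x=3/4 → posterior Inverse-Gamma(29/2, 7979/160)

k = 6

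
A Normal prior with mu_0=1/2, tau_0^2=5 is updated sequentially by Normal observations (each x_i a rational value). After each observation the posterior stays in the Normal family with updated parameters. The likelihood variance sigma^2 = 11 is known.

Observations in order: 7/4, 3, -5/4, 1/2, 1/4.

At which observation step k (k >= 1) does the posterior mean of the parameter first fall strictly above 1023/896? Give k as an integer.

obs 1: x=7/4 → posterior Normal(57/64, 55/16)
obs 2: x=3 → posterior Normal(39/28, 55/21)
obs 3: x=-5/4 → posterior Normal(23/26, 55/26)
obs 4: x=1/2 → posterior Normal(51/62, 55/31)
obs 5: x=1/4 → posterior Normal(107/144, 55/36)

k = 2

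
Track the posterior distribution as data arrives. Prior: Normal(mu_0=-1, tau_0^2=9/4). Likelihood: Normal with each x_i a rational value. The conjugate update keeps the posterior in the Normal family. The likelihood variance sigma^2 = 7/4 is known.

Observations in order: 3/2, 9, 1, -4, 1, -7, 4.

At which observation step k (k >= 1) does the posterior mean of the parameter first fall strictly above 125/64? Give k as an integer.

k = 2

obs 1: x=3/2 → posterior Normal(13/32, 63/64)
obs 2: x=9 → posterior Normal(7/2, 63/100)
obs 3: x=1 → posterior Normal(193/68, 63/136)
obs 4: x=-4 → posterior Normal(121/86, 63/172)
obs 5: x=1 → posterior Normal(139/104, 63/208)
obs 6: x=-7 → posterior Normal(13/122, 63/244)
obs 7: x=4 → posterior Normal(17/28, 9/40)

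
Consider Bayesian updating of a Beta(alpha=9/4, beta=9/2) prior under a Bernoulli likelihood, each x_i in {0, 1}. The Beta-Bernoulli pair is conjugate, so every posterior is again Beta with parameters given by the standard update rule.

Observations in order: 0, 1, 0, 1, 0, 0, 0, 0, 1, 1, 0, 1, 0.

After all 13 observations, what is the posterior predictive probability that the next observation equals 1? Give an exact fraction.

29/79

obs 1: x=0 → posterior Beta(9/4, 11/2)
obs 2: x=1 → posterior Beta(13/4, 11/2)
obs 3: x=0 → posterior Beta(13/4, 13/2)
obs 4: x=1 → posterior Beta(17/4, 13/2)
obs 5: x=0 → posterior Beta(17/4, 15/2)
obs 6: x=0 → posterior Beta(17/4, 17/2)
obs 7: x=0 → posterior Beta(17/4, 19/2)
obs 8: x=0 → posterior Beta(17/4, 21/2)
obs 9: x=1 → posterior Beta(21/4, 21/2)
obs 10: x=1 → posterior Beta(25/4, 21/2)
obs 11: x=0 → posterior Beta(25/4, 23/2)
obs 12: x=1 → posterior Beta(29/4, 23/2)
obs 13: x=0 → posterior Beta(29/4, 25/2)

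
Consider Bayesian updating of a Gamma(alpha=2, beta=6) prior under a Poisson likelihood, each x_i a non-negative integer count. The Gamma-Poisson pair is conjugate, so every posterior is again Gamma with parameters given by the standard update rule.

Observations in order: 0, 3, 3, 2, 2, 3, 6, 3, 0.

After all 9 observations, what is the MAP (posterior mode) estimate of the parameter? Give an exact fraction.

23/15

obs 1: x=0 → posterior Gamma(2, 7)
obs 2: x=3 → posterior Gamma(5, 8)
obs 3: x=3 → posterior Gamma(8, 9)
obs 4: x=2 → posterior Gamma(10, 10)
obs 5: x=2 → posterior Gamma(12, 11)
obs 6: x=3 → posterior Gamma(15, 12)
obs 7: x=6 → posterior Gamma(21, 13)
obs 8: x=3 → posterior Gamma(24, 14)
obs 9: x=0 → posterior Gamma(24, 15)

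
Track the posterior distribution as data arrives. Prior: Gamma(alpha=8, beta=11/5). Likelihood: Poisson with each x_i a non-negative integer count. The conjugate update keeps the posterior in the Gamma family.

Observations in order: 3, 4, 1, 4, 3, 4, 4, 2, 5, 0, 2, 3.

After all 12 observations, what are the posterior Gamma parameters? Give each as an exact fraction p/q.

obs 1: x=3 → posterior Gamma(11, 16/5)
obs 2: x=4 → posterior Gamma(15, 21/5)
obs 3: x=1 → posterior Gamma(16, 26/5)
obs 4: x=4 → posterior Gamma(20, 31/5)
obs 5: x=3 → posterior Gamma(23, 36/5)
obs 6: x=4 → posterior Gamma(27, 41/5)
obs 7: x=4 → posterior Gamma(31, 46/5)
obs 8: x=2 → posterior Gamma(33, 51/5)
obs 9: x=5 → posterior Gamma(38, 56/5)
obs 10: x=0 → posterior Gamma(38, 61/5)
obs 11: x=2 → posterior Gamma(40, 66/5)
obs 12: x=3 → posterior Gamma(43, 71/5)

alpha=43, beta=71/5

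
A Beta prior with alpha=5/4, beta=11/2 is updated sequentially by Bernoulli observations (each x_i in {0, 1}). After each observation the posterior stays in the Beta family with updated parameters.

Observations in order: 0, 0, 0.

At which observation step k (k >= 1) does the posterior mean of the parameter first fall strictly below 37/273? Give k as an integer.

k = 3

obs 1: x=0 → posterior Beta(5/4, 13/2)
obs 2: x=0 → posterior Beta(5/4, 15/2)
obs 3: x=0 → posterior Beta(5/4, 17/2)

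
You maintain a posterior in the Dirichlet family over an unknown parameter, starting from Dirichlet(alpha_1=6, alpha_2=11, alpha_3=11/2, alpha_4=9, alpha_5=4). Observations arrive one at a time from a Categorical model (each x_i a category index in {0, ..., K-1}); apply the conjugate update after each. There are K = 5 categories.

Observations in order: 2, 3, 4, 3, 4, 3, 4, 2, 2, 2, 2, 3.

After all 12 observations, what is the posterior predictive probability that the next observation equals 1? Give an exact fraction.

22/95

obs 1: x=2 → posterior Dirichlet(6, 11, 13/2, 9, 4)
obs 2: x=3 → posterior Dirichlet(6, 11, 13/2, 10, 4)
obs 3: x=4 → posterior Dirichlet(6, 11, 13/2, 10, 5)
obs 4: x=3 → posterior Dirichlet(6, 11, 13/2, 11, 5)
obs 5: x=4 → posterior Dirichlet(6, 11, 13/2, 11, 6)
obs 6: x=3 → posterior Dirichlet(6, 11, 13/2, 12, 6)
obs 7: x=4 → posterior Dirichlet(6, 11, 13/2, 12, 7)
obs 8: x=2 → posterior Dirichlet(6, 11, 15/2, 12, 7)
obs 9: x=2 → posterior Dirichlet(6, 11, 17/2, 12, 7)
obs 10: x=2 → posterior Dirichlet(6, 11, 19/2, 12, 7)
obs 11: x=2 → posterior Dirichlet(6, 11, 21/2, 12, 7)
obs 12: x=3 → posterior Dirichlet(6, 11, 21/2, 13, 7)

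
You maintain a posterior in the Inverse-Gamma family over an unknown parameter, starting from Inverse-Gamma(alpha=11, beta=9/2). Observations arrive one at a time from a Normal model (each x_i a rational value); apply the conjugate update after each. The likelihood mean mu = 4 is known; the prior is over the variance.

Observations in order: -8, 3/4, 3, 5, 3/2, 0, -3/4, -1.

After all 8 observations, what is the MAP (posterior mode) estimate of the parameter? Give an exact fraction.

1883/256

obs 1: x=-8 → posterior Inverse-Gamma(23/2, 153/2)
obs 2: x=3/4 → posterior Inverse-Gamma(12, 2617/32)
obs 3: x=3 → posterior Inverse-Gamma(25/2, 2633/32)
obs 4: x=5 → posterior Inverse-Gamma(13, 2649/32)
obs 5: x=3/2 → posterior Inverse-Gamma(27/2, 2749/32)
obs 6: x=0 → posterior Inverse-Gamma(14, 3005/32)
obs 7: x=-3/4 → posterior Inverse-Gamma(29/2, 1683/16)
obs 8: x=-1 → posterior Inverse-Gamma(15, 1883/16)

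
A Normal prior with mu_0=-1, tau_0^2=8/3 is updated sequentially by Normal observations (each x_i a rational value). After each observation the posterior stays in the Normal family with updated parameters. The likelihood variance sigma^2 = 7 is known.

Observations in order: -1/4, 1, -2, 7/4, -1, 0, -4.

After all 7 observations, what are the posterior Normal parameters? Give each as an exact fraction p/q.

mu_0=-57/77, tau_0^2=8/11

obs 1: x=-1/4 → posterior Normal(-23/29, 56/29)
obs 2: x=1 → posterior Normal(-15/37, 56/37)
obs 3: x=-2 → posterior Normal(-31/45, 56/45)
obs 4: x=7/4 → posterior Normal(-17/53, 56/53)
obs 5: x=-1 → posterior Normal(-25/61, 56/61)
obs 6: x=0 → posterior Normal(-25/69, 56/69)
obs 7: x=-4 → posterior Normal(-57/77, 8/11)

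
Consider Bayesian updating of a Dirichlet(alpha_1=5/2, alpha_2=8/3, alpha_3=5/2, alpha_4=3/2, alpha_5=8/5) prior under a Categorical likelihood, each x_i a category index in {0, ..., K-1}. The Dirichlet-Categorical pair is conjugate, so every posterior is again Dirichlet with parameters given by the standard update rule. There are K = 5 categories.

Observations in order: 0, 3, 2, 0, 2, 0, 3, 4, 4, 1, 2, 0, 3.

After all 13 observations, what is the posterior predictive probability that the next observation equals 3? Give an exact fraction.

obs 1: x=0 → posterior Dirichlet(7/2, 8/3, 5/2, 3/2, 8/5)
obs 2: x=3 → posterior Dirichlet(7/2, 8/3, 5/2, 5/2, 8/5)
obs 3: x=2 → posterior Dirichlet(7/2, 8/3, 7/2, 5/2, 8/5)
obs 4: x=0 → posterior Dirichlet(9/2, 8/3, 7/2, 5/2, 8/5)
obs 5: x=2 → posterior Dirichlet(9/2, 8/3, 9/2, 5/2, 8/5)
obs 6: x=0 → posterior Dirichlet(11/2, 8/3, 9/2, 5/2, 8/5)
obs 7: x=3 → posterior Dirichlet(11/2, 8/3, 9/2, 7/2, 8/5)
obs 8: x=4 → posterior Dirichlet(11/2, 8/3, 9/2, 7/2, 13/5)
obs 9: x=4 → posterior Dirichlet(11/2, 8/3, 9/2, 7/2, 18/5)
obs 10: x=1 → posterior Dirichlet(11/2, 11/3, 9/2, 7/2, 18/5)
obs 11: x=2 → posterior Dirichlet(11/2, 11/3, 11/2, 7/2, 18/5)
obs 12: x=0 → posterior Dirichlet(13/2, 11/3, 11/2, 7/2, 18/5)
obs 13: x=3 → posterior Dirichlet(13/2, 11/3, 11/2, 9/2, 18/5)

135/713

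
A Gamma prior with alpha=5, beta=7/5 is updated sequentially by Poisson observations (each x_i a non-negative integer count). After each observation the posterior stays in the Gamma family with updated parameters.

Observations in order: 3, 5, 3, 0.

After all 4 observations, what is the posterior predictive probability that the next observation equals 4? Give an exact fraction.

obs 1: x=3 → posterior Gamma(8, 12/5)
obs 2: x=5 → posterior Gamma(13, 17/5)
obs 3: x=3 → posterior Gamma(16, 22/5)
obs 4: x=0 → posterior Gamma(16, 27/5)

48308552088430913785998005625/316912650057057350374175801344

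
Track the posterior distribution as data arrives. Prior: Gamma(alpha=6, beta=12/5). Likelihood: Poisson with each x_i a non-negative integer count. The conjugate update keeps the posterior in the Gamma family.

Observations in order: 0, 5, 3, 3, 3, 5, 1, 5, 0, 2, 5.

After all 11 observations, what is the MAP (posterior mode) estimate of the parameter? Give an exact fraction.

obs 1: x=0 → posterior Gamma(6, 17/5)
obs 2: x=5 → posterior Gamma(11, 22/5)
obs 3: x=3 → posterior Gamma(14, 27/5)
obs 4: x=3 → posterior Gamma(17, 32/5)
obs 5: x=3 → posterior Gamma(20, 37/5)
obs 6: x=5 → posterior Gamma(25, 42/5)
obs 7: x=1 → posterior Gamma(26, 47/5)
obs 8: x=5 → posterior Gamma(31, 52/5)
obs 9: x=0 → posterior Gamma(31, 57/5)
obs 10: x=2 → posterior Gamma(33, 62/5)
obs 11: x=5 → posterior Gamma(38, 67/5)

185/67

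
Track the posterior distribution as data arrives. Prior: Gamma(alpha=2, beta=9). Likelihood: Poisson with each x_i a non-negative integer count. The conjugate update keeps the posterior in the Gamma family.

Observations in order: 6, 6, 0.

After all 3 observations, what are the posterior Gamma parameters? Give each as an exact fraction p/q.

obs 1: x=6 → posterior Gamma(8, 10)
obs 2: x=6 → posterior Gamma(14, 11)
obs 3: x=0 → posterior Gamma(14, 12)

alpha=14, beta=12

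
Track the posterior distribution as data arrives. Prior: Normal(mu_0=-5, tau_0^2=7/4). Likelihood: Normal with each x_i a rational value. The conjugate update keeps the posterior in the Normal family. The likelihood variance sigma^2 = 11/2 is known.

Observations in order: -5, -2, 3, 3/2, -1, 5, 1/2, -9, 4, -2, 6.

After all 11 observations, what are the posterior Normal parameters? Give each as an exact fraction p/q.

obs 1: x=-5 → posterior Normal(-5, 77/58)
obs 2: x=-2 → posterior Normal(-53/12, 77/72)
obs 3: x=3 → posterior Normal(-138/43, 77/86)
obs 4: x=3/2 → posterior Normal(-51/20, 77/100)
obs 5: x=-1 → posterior Normal(-269/114, 77/114)
obs 6: x=5 → posterior Normal(-199/128, 77/128)
obs 7: x=1/2 → posterior Normal(-96/71, 77/142)
obs 8: x=-9 → posterior Normal(-53/26, 77/156)
obs 9: x=4 → posterior Normal(-131/85, 77/170)
obs 10: x=-2 → posterior Normal(-145/92, 77/184)
obs 11: x=6 → posterior Normal(-103/99, 7/18)

mu_0=-103/99, tau_0^2=7/18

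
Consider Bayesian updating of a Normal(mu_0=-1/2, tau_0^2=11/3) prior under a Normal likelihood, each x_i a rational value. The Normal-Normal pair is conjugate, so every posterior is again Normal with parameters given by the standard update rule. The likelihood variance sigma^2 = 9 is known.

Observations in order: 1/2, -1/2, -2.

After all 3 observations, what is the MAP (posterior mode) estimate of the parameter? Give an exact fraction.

obs 1: x=1/2 → posterior Normal(-4/19, 99/38)
obs 2: x=-1/2 → posterior Normal(-27/98, 99/49)
obs 3: x=-2 → posterior Normal(-71/120, 33/20)

-71/120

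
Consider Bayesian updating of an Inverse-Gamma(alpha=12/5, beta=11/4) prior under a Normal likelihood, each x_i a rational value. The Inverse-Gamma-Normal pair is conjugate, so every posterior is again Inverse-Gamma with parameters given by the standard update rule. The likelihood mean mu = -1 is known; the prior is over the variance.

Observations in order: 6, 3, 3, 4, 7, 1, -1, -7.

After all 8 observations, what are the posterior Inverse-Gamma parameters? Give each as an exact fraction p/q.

obs 1: x=6 → posterior Inverse-Gamma(29/10, 109/4)
obs 2: x=3 → posterior Inverse-Gamma(17/5, 141/4)
obs 3: x=3 → posterior Inverse-Gamma(39/10, 173/4)
obs 4: x=4 → posterior Inverse-Gamma(22/5, 223/4)
obs 5: x=7 → posterior Inverse-Gamma(49/10, 351/4)
obs 6: x=1 → posterior Inverse-Gamma(27/5, 359/4)
obs 7: x=-1 → posterior Inverse-Gamma(59/10, 359/4)
obs 8: x=-7 → posterior Inverse-Gamma(32/5, 431/4)

alpha=32/5, beta=431/4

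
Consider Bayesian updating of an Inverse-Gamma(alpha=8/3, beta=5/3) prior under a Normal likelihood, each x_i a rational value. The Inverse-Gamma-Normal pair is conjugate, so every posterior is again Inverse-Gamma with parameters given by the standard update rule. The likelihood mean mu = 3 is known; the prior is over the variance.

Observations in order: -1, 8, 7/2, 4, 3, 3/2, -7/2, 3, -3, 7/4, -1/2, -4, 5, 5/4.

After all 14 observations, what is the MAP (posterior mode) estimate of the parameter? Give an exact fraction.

obs 1: x=-1 → posterior Inverse-Gamma(19/6, 29/3)
obs 2: x=8 → posterior Inverse-Gamma(11/3, 133/6)
obs 3: x=7/2 → posterior Inverse-Gamma(25/6, 535/24)
obs 4: x=4 → posterior Inverse-Gamma(14/3, 547/24)
obs 5: x=3 → posterior Inverse-Gamma(31/6, 547/24)
obs 6: x=3/2 → posterior Inverse-Gamma(17/3, 287/12)
obs 7: x=-7/2 → posterior Inverse-Gamma(37/6, 1081/24)
obs 8: x=3 → posterior Inverse-Gamma(20/3, 1081/24)
obs 9: x=-3 → posterior Inverse-Gamma(43/6, 1513/24)
obs 10: x=7/4 → posterior Inverse-Gamma(23/3, 6127/96)
obs 11: x=-1/2 → posterior Inverse-Gamma(49/6, 6715/96)
obs 12: x=-4 → posterior Inverse-Gamma(26/3, 9067/96)
obs 13: x=5 → posterior Inverse-Gamma(55/6, 9259/96)
obs 14: x=5/4 → posterior Inverse-Gamma(29/3, 4703/48)

4703/512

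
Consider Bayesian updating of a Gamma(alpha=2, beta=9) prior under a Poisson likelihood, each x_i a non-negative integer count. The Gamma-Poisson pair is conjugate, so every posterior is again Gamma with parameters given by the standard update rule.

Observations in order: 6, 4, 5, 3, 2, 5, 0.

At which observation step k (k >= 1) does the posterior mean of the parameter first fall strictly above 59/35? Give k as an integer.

k = 6

obs 1: x=6 → posterior Gamma(8, 10)
obs 2: x=4 → posterior Gamma(12, 11)
obs 3: x=5 → posterior Gamma(17, 12)
obs 4: x=3 → posterior Gamma(20, 13)
obs 5: x=2 → posterior Gamma(22, 14)
obs 6: x=5 → posterior Gamma(27, 15)
obs 7: x=0 → posterior Gamma(27, 16)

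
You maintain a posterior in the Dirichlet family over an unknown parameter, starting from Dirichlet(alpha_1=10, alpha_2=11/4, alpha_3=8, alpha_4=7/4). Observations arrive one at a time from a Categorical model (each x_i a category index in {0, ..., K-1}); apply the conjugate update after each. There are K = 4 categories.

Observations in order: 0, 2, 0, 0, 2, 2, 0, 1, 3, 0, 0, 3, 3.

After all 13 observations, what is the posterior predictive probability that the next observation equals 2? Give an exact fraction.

22/71

obs 1: x=0 → posterior Dirichlet(11, 11/4, 8, 7/4)
obs 2: x=2 → posterior Dirichlet(11, 11/4, 9, 7/4)
obs 3: x=0 → posterior Dirichlet(12, 11/4, 9, 7/4)
obs 4: x=0 → posterior Dirichlet(13, 11/4, 9, 7/4)
obs 5: x=2 → posterior Dirichlet(13, 11/4, 10, 7/4)
obs 6: x=2 → posterior Dirichlet(13, 11/4, 11, 7/4)
obs 7: x=0 → posterior Dirichlet(14, 11/4, 11, 7/4)
obs 8: x=1 → posterior Dirichlet(14, 15/4, 11, 7/4)
obs 9: x=3 → posterior Dirichlet(14, 15/4, 11, 11/4)
obs 10: x=0 → posterior Dirichlet(15, 15/4, 11, 11/4)
obs 11: x=0 → posterior Dirichlet(16, 15/4, 11, 11/4)
obs 12: x=3 → posterior Dirichlet(16, 15/4, 11, 15/4)
obs 13: x=3 → posterior Dirichlet(16, 15/4, 11, 19/4)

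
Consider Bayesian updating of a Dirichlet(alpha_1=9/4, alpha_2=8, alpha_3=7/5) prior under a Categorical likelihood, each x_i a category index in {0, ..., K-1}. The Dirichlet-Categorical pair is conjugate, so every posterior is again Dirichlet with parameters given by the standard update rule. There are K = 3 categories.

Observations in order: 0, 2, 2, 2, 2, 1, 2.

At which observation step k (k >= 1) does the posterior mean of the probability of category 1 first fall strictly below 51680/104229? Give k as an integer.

obs 1: x=0 → posterior Dirichlet(13/4, 8, 7/5)
obs 2: x=2 → posterior Dirichlet(13/4, 8, 12/5)
obs 3: x=2 → posterior Dirichlet(13/4, 8, 17/5)
obs 4: x=2 → posterior Dirichlet(13/4, 8, 22/5)
obs 5: x=2 → posterior Dirichlet(13/4, 8, 27/5)
obs 6: x=1 → posterior Dirichlet(13/4, 9, 27/5)
obs 7: x=2 → posterior Dirichlet(13/4, 9, 32/5)

k = 5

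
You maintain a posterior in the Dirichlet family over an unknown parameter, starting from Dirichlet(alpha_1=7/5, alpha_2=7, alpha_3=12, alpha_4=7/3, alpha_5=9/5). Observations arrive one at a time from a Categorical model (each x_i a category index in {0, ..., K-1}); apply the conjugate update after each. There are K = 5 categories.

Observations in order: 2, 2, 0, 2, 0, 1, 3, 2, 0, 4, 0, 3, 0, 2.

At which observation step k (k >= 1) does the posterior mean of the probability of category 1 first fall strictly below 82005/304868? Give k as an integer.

k = 2

obs 1: x=2 → posterior Dirichlet(7/5, 7, 13, 7/3, 9/5)
obs 2: x=2 → posterior Dirichlet(7/5, 7, 14, 7/3, 9/5)
obs 3: x=0 → posterior Dirichlet(12/5, 7, 14, 7/3, 9/5)
obs 4: x=2 → posterior Dirichlet(12/5, 7, 15, 7/3, 9/5)
obs 5: x=0 → posterior Dirichlet(17/5, 7, 15, 7/3, 9/5)
obs 6: x=1 → posterior Dirichlet(17/5, 8, 15, 7/3, 9/5)
obs 7: x=3 → posterior Dirichlet(17/5, 8, 15, 10/3, 9/5)
obs 8: x=2 → posterior Dirichlet(17/5, 8, 16, 10/3, 9/5)
obs 9: x=0 → posterior Dirichlet(22/5, 8, 16, 10/3, 9/5)
obs 10: x=4 → posterior Dirichlet(22/5, 8, 16, 10/3, 14/5)
obs 11: x=0 → posterior Dirichlet(27/5, 8, 16, 10/3, 14/5)
obs 12: x=3 → posterior Dirichlet(27/5, 8, 16, 13/3, 14/5)
obs 13: x=0 → posterior Dirichlet(32/5, 8, 16, 13/3, 14/5)
obs 14: x=2 → posterior Dirichlet(32/5, 8, 17, 13/3, 14/5)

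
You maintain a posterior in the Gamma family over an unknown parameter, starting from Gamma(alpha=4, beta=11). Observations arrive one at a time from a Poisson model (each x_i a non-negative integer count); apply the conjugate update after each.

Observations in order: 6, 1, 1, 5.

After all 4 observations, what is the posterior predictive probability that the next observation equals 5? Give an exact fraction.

2004908124456024169921875/309485009821345068724781056

obs 1: x=6 → posterior Gamma(10, 12)
obs 2: x=1 → posterior Gamma(11, 13)
obs 3: x=1 → posterior Gamma(12, 14)
obs 4: x=5 → posterior Gamma(17, 15)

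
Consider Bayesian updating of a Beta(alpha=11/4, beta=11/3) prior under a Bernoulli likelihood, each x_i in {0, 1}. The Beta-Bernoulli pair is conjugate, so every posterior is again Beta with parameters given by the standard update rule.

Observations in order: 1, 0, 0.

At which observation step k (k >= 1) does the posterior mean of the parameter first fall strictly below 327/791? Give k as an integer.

obs 1: x=1 → posterior Beta(15/4, 11/3)
obs 2: x=0 → posterior Beta(15/4, 14/3)
obs 3: x=0 → posterior Beta(15/4, 17/3)

k = 3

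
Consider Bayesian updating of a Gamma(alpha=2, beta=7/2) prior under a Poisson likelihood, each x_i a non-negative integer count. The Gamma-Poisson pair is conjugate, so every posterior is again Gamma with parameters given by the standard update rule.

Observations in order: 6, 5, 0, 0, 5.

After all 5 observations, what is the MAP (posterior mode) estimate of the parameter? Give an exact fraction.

obs 1: x=6 → posterior Gamma(8, 9/2)
obs 2: x=5 → posterior Gamma(13, 11/2)
obs 3: x=0 → posterior Gamma(13, 13/2)
obs 4: x=0 → posterior Gamma(13, 15/2)
obs 5: x=5 → posterior Gamma(18, 17/2)

2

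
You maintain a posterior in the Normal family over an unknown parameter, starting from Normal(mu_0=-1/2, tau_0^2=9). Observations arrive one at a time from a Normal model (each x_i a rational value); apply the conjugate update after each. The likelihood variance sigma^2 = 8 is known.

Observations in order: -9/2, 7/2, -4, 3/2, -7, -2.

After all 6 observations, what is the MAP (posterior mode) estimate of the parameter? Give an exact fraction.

-233/124

obs 1: x=-9/2 → posterior Normal(-89/34, 72/17)
obs 2: x=7/2 → posterior Normal(-1/2, 36/13)
obs 3: x=-4 → posterior Normal(-7/5, 72/35)
obs 4: x=3/2 → posterior Normal(-71/88, 18/11)
obs 5: x=-7 → posterior Normal(-197/106, 72/53)
obs 6: x=-2 → posterior Normal(-233/124, 36/31)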